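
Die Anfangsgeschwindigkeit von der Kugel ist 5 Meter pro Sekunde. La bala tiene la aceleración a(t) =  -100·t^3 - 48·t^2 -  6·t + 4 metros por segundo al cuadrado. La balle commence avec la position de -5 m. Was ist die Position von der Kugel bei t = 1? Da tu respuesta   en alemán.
Ausgehend von der Beschleunigung a(t) = -100·t^3 - 48·t^2 - 6·t + 4, nehmen wir 2 Stammfunktionen. Mit ∫a(t)dt und Anwendung von v(0) = 5, finden wir v(t) = -25·t^4 - 16·t^3 - 3·t^2 + 4·t + 5. Mit ∫v(t)dt und Anwendung von x(0) = -5, finden wir x(t) = -5·t^5 - 4·t^4 - t^3 + 2·t^2 + 5·t - 5. Aus der Gleichung für die Position x(t) = -5·t^5 - 4·t^4 - t^3 + 2·t^2 + 5·t - 5, setzen wir t = 1 ein und erhalten x = -8.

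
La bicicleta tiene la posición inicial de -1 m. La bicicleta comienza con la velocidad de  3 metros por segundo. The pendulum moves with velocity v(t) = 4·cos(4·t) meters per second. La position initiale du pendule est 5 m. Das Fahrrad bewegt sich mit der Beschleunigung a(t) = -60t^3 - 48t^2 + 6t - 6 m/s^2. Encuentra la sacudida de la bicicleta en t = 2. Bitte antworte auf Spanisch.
Debemos derivar nuestra ecuación de la aceleración a(t) = -60·t^3 - 48·t^2 + 6·t - 6 1 vez. Derivando la aceleración, obtenemos la sacudida: j(t) = -180·t^2 - 96·t + 6. Tenemos la sacudida j(t) = -180·t^2 - 96·t + 6. Sustituyendo t = 2: j(2) = -906.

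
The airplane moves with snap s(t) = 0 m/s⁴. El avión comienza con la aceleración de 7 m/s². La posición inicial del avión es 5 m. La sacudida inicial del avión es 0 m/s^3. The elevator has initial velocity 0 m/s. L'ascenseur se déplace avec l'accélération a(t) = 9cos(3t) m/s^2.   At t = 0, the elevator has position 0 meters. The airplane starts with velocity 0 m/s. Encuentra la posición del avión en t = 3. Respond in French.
En partant du snap s(t) = 0, nous prenons 4 primitives. En prenant ∫s(t)dt et en appliquant j(0) = 0, nous trouvons j(t) = 0. En intégrant le jerk et en utilisant la condition initiale a(0) = 7, nous obtenons a(t) = 7. L'intégrale de l'accélération, avec v(0) = 0, donne la vitesse: v(t) = 7·t. L'intégrale de la vitesse est la position. En utilisant x(0) = 5, nous obtenons x(t) = 7·t^2/2 + 5. Nous avons la position x(t) = 7·t^2/2 + 5. En substituant t = 3: x(3) = 73/2.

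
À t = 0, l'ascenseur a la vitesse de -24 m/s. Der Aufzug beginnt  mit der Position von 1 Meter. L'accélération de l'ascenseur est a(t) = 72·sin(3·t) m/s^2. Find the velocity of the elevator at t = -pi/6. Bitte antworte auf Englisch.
To solve this, we need to take 1 integral of our acceleration equation a(t) = 72·sin(3·t). Integrating acceleration and using the initial condition v(0) = -24, we get v(t) = -24·cos(3·t). Using v(t) = -24·cos(3·t) and substituting t = -pi/6, we find v = 0.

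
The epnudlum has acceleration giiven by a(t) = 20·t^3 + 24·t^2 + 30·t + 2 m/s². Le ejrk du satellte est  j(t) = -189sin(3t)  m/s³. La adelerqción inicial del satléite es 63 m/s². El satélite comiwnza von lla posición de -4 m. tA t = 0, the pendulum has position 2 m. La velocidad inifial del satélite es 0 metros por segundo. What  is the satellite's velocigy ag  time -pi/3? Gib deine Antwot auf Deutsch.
Um dies zu lösen, müssen wir 2 Stammfunktionen unserer Gleichung für den Ruck j(t) = -189·sin(3·t) finden. Das Integral von dem Ruck, mit a(0) = 63, ergibt die Beschleunigung: a(t) = 63·cos(3·t). Die Stammfunktion von der Beschleunigung, mit v(0) = 0, ergibt die Geschwindigkeit: v(t) = 21·sin(3·t). Mit v(t) = 21·sin(3·t) und Einsetzen von t = -pi/3, finden wir v = 0.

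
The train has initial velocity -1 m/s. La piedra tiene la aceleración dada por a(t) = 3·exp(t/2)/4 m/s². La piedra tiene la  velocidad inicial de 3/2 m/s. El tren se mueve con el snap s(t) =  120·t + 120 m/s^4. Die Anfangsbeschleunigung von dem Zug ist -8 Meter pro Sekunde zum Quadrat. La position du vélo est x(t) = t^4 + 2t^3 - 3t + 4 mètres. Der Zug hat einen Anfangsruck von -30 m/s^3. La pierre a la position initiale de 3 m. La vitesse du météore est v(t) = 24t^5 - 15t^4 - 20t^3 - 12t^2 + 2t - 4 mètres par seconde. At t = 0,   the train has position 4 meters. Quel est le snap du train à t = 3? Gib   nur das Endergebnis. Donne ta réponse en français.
s(3) = 480.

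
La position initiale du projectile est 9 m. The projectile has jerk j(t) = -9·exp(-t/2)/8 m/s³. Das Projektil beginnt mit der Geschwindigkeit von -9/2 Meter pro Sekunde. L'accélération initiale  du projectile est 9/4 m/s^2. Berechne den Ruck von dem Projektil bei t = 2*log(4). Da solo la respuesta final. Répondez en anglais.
The answer is -9/32.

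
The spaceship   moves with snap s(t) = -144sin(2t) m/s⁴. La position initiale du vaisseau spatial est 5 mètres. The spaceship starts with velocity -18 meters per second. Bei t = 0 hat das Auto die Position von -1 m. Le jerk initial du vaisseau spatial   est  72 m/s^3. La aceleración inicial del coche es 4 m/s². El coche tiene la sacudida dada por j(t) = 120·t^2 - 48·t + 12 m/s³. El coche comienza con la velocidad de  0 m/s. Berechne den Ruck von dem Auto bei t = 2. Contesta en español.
Usando j(t) = 120·t^2 - 48·t + 12 y sustituyendo t = 2, encontramos j = 396.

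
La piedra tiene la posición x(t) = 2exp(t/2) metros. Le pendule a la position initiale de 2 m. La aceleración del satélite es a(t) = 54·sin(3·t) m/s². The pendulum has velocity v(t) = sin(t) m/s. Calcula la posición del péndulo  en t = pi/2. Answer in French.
En partant de la vitesse v(t) = sin(t), nous prenons 1 primitive. La primitive de la vitesse, avec x(0) = 2, donne la position: x(t) = 3 - cos(t). En utilisant x(t) = 3 - cos(t) et en substituant t = pi/2, nous trouvons x = 3.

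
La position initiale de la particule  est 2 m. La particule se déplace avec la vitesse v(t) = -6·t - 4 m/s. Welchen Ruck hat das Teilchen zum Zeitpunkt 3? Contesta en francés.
En partant de la vitesse v(t) = -6·t - 4, nous prenons 2 dérivées. La dérivée de la vitesse donne l'accélération: a(t) = -6. En prenant d/dt de a(t), nous trouvons j(t) = 0. Nous avons le jerk j(t) = 0. En substituant t = 3: j(3) = 0.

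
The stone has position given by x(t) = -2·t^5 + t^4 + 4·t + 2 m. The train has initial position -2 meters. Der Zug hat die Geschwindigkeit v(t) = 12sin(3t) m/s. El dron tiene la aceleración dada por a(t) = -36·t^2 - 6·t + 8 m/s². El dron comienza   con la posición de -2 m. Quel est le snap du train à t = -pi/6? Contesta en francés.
Pour résoudre ceci, nous devons prendre 3 dérivées de notre équation de la vitesse v(t) = 12·sin(3·t). En dérivant la vitesse, nous obtenons l'accélération: a(t) = 36·cos(3·t). La dérivée de l'accélération donne le jerk: j(t) = -108·sin(3·t). En dérivant le jerk, nous obtenons le snap: s(t) = -324·cos(3·t). En utilisant s(t) = -324·cos(3·t) et en substituant t = -pi/6, nous trouvons s = 0.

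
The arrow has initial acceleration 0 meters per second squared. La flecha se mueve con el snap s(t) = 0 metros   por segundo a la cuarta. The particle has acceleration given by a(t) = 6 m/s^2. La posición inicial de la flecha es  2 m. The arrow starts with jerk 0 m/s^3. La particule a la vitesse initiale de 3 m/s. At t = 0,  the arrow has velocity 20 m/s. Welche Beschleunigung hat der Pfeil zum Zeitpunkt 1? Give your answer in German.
Wir müssen unsere Gleichung für den Snap s(t) = 0 2-mal integrieren. Die Stammfunktion von dem Snap, mit j(0) = 0, ergibt den Ruck: j(t) = 0. Durch Integration von dem Ruck und Verwendung der Anfangsbedingung a(0) = 0, erhalten wir a(t) = 0. Wir haben die Beschleunigung a(t) = 0. Durch Einsetzen von t = 1: a(1) = 0.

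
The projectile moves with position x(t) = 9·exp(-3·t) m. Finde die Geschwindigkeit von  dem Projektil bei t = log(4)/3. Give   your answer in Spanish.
Partiendo de la posición x(t) = 9·exp(-3·t), tomamos 1 derivada. Derivando la posición, obtenemos la velocidad: v(t) = -27·exp(-3·t). Usando v(t) = -27·exp(-3·t) y sustituyendo t = log(4)/3, encontramos v = -27/4.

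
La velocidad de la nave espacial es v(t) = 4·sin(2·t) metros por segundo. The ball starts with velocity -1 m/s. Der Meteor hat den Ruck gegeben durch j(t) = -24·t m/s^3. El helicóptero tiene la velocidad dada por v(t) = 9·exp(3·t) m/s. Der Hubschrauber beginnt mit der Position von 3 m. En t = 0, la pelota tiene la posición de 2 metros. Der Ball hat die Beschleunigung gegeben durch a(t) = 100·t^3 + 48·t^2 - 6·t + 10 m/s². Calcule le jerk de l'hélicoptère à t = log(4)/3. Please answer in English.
To solve this, we need to take 2 derivatives of our velocity equation v(t) = 9·exp(3·t). Taking d/dt of v(t), we find a(t) = 27·exp(3·t). Differentiating acceleration, we get jerk: j(t) = 81·exp(3·t). From the given jerk equation j(t) = 81·exp(3·t), we substitute t = log(4)/3 to get j = 324.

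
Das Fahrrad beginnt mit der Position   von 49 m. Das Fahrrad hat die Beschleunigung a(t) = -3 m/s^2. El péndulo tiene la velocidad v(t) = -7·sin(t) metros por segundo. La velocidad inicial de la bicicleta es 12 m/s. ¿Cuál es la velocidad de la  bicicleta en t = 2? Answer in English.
Starting from acceleration a(t) = -3, we take 1 integral. Taking ∫a(t)dt and applying v(0) = 12, we find v(t) = 12 - 3·t. From the given velocity equation v(t) = 12 - 3·t, we substitute t = 2 to get v = 6.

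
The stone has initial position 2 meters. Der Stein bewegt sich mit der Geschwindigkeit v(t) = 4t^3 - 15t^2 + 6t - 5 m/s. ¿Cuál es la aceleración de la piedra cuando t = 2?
Para resolver esto, necesitamos tomar 1 derivada de nuestra ecuación de la velocidad v(t) = 4·t^3 - 15·t^2 + 6·t - 5. Derivando la velocidad, obtenemos la aceleración: a(t) = 12·t^2 - 30·t + 6. Usando a(t) = 12·t^2 - 30·t + 6 y sustituyendo t = 2, encontramos a = -6.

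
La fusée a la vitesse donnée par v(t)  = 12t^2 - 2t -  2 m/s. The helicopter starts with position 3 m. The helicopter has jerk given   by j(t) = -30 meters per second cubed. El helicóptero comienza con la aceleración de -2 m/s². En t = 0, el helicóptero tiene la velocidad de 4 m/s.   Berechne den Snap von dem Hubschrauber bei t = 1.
Wir müssen unsere Gleichung für den Ruck j(t) = -30 1-mal ableiten. Mit d/dt von j(t) finden wir s(t) = 0. Mit s(t) = 0 und Einsetzen von t = 1, finden wir s = 0.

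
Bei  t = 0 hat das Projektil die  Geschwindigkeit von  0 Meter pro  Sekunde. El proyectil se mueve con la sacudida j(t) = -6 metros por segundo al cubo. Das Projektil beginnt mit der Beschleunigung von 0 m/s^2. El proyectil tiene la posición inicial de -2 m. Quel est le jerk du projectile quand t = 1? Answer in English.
We have jerk j(t) = -6. Substituting t = 1: j(1) = -6.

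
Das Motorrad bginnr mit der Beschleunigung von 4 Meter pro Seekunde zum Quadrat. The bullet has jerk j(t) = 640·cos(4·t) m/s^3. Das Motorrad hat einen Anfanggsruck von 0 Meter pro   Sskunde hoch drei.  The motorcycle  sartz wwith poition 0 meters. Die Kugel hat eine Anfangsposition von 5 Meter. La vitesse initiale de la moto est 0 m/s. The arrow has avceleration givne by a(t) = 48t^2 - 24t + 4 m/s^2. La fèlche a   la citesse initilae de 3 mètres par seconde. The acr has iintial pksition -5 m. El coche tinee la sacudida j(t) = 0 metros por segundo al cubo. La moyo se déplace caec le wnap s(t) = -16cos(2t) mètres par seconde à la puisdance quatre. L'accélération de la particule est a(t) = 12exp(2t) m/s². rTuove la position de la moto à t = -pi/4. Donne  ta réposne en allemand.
Wir müssen unsere Gleichung für den Snap s(t) = -16·cos(2·t) 4-mal integrieren. Das Integral von dem Snap ist der Ruck. Mit j(0) = 0 erhalten wir j(t) = -8·sin(2·t). Mit ∫j(t)dt und Anwendung von a(0) = 4, finden wir a(t) = 4·cos(2·t). Die Stammfunktion von der Beschleunigung, mit v(0) = 0, ergibt die Geschwindigkeit: v(t) = 2·sin(2·t). Die Stammfunktion von der Geschwindigkeit ist die Position. Mit x(0) = 0 erhalten wir x(t) = 1 - cos(2·t). Wir haben die Position x(t) = 1 - cos(2·t). Durch Einsetzen von t = -pi/4: x(-pi/4) = 1.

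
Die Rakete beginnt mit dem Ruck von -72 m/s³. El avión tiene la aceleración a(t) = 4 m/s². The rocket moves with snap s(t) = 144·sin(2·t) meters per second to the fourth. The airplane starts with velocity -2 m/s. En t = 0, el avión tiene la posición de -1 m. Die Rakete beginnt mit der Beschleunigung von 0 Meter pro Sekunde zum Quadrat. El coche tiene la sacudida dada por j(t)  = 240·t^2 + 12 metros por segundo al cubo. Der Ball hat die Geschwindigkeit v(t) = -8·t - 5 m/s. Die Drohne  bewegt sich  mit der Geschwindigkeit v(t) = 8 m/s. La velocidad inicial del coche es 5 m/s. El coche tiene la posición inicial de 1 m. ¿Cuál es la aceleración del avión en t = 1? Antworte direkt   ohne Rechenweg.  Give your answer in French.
La réponse est 4.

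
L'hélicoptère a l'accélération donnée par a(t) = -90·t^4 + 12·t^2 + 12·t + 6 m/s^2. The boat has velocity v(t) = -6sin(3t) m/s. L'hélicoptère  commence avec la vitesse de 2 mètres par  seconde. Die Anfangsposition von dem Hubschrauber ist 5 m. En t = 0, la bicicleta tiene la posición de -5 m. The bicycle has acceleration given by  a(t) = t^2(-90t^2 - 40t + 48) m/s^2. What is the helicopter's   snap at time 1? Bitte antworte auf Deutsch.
Um dies zu lösen, müssen wir 2 Ableitungen unserer Gleichung für die Beschleunigung a(t) = -90·t^4 + 12·t^2 + 12·t + 6 nehmen. Durch Ableiten von der Beschleunigung erhalten wir den Ruck: j(t) = -360·t^3 + 24·t + 12. Durch Ableiten von dem Ruck erhalten wir den Snap: s(t) = 24 - 1080·t^2. Wir haben den Snap s(t) = 24 - 1080·t^2. Durch Einsetzen von t = 1: s(1) = -1056.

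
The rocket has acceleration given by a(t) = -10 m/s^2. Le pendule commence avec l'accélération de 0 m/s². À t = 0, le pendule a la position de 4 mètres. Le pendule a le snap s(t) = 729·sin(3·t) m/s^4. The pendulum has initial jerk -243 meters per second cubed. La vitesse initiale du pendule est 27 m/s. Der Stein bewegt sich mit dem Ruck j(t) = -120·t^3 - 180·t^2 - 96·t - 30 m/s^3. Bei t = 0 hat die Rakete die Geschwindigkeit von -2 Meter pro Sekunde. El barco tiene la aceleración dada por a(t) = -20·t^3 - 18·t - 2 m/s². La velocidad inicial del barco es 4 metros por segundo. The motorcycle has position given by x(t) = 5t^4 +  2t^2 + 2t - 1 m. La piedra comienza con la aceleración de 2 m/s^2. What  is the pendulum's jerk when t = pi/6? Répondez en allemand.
Um dies zu lösen, müssen wir 1 Integral unserer Gleichung für den Snap s(t) = 729·sin(3·t) finden. Das Integral von dem Snap ist der Ruck. Mit j(0) = -243 erhalten wir j(t) = -243·cos(3·t). Mit j(t) = -243·cos(3·t) und Einsetzen von t = pi/6, finden wir j = 0.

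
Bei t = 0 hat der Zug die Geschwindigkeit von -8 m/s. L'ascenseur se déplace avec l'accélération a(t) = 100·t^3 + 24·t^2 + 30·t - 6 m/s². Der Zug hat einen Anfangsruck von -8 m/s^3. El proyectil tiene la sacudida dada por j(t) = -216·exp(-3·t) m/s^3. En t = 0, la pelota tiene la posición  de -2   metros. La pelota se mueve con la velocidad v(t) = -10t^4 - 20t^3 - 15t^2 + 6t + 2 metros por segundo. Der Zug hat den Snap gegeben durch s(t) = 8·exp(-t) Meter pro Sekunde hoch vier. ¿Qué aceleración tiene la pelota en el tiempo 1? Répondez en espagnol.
Debemos derivar nuestra ecuación de la velocidad v(t) = -10·t^4 - 20·t^3 - 15·t^2 + 6·t + 2 1 vez. Derivando la velocidad, obtenemos la aceleración: a(t) = -40·t^3 - 60·t^2 - 30·t + 6. Tenemos la aceleración a(t) = -40·t^3 - 60·t^2 - 30·t + 6. Sustituyendo t = 1: a(1) = -124.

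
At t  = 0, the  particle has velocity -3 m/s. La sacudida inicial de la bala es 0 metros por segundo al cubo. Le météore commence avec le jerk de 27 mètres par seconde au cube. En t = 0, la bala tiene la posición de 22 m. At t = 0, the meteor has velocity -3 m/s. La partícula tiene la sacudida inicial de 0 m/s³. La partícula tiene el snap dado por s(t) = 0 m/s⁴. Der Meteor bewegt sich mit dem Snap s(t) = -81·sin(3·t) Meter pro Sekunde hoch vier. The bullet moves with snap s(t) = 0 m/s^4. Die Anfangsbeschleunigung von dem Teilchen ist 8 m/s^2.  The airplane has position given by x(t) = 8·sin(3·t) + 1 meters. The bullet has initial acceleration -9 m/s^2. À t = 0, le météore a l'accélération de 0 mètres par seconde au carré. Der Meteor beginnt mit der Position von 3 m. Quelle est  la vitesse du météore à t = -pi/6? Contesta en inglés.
Starting from snap s(t) = -81·sin(3·t), we take 3 antiderivatives. The integral of snap is jerk. Using j(0) = 27, we get j(t) = 27·cos(3·t). Taking ∫j(t)dt and applying a(0) = 0, we find a(t) = 9·sin(3·t). The integral of acceleration is velocity. Using v(0) = -3, we get v(t) = -3·cos(3·t). We have velocity v(t) = -3·cos(3·t). Substituting t = -pi/6: v(-pi/6) = 0.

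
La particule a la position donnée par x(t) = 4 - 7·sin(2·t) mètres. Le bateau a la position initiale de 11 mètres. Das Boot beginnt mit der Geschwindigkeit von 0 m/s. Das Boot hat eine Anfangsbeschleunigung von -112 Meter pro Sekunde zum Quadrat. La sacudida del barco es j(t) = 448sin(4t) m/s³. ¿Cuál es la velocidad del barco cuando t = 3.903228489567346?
Para resolver esto, necesitamos tomar 2 integrales de nuestra ecuación de la sacudida j(t) = 448·sin(4·t). Integrando la sacudida y usando la condición inicial a(0) = -112, obtenemos a(t) = -112·cos(4·t). La integral de la aceleración es la velocidad. Usando v(0) = 0, obtenemos v(t) = -28·sin(4·t). De la ecuación de la velocidad v(t) = -28·sin(4·t), sustituimos t = 3.903228489567346 para obtener v = -2.65737516397264.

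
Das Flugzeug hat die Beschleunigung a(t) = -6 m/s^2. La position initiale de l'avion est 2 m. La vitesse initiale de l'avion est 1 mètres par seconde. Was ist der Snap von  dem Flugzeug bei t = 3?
Wir müssen unsere Gleichung für die Beschleunigung a(t) = -6 2-mal ableiten. Mit d/dt von a(t) finden wir j(t) = 0. Die Ableitung von dem Ruck ergibt den Snap: s(t) = 0. Aus der Gleichung für den Snap s(t) = 0, setzen wir t = 3 ein und erhalten s = 0.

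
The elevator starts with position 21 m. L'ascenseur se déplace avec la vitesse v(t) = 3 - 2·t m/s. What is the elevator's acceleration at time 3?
We must differentiate our velocity equation v(t) = 3 - 2·t 1 time. Differentiating velocity, we get acceleration: a(t) = -2. From the given acceleration equation a(t) = -2, we substitute t = 3 to get a = -2.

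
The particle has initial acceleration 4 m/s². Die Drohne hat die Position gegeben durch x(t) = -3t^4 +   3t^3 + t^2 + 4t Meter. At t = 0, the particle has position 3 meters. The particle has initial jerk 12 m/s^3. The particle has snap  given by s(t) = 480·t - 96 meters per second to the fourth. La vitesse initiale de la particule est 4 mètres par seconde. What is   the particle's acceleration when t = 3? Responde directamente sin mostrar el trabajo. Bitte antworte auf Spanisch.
a(3) = 1768.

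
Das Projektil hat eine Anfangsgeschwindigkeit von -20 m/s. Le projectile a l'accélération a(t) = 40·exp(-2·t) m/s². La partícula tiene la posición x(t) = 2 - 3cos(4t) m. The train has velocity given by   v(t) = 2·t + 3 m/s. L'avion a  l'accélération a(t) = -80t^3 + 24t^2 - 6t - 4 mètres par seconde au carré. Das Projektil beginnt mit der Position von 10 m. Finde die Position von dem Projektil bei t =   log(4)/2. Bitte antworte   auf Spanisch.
Para resolver esto, necesitamos tomar 2 antiderivadas de nuestra ecuación de la aceleración a(t) = 40·exp(-2·t). La antiderivada de la aceleración, con v(0) = -20, da la velocidad: v(t) = -20·exp(-2·t). La antiderivada de la velocidad, con x(0) = 10, da la posición: x(t) = 10·exp(-2·t). Tenemos la posición x(t) = 10·exp(-2·t). Sustituyendo t = log(4)/2: x(log(4)/2) = 5/2.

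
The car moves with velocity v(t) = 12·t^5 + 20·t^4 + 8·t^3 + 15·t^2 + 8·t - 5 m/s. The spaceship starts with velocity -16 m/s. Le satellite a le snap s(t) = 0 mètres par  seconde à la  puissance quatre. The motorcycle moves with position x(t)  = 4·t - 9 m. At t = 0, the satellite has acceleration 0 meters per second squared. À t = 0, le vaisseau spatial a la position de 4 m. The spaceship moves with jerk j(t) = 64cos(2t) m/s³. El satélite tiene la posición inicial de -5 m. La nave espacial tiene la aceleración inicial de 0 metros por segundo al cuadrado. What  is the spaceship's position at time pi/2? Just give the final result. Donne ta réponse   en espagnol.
x(pi/2) = 4.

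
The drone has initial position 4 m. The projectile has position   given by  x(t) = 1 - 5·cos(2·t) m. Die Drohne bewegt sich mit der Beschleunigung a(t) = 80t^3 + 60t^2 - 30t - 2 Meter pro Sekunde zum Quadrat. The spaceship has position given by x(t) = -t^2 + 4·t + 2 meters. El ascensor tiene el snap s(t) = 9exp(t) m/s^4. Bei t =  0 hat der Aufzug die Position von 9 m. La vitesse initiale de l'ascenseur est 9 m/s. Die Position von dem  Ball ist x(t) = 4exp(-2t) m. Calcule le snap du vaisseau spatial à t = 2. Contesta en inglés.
We must differentiate our position equation x(t) = -t^2 + 4·t + 2 4 times. Taking d/dt of x(t), we find v(t) = 4 - 2·t. Differentiating velocity, we get acceleration: a(t) = -2. Differentiating acceleration, we get jerk: j(t) = 0. The derivative of jerk gives snap: s(t) = 0. From the given snap equation s(t) = 0, we substitute t = 2 to get s = 0.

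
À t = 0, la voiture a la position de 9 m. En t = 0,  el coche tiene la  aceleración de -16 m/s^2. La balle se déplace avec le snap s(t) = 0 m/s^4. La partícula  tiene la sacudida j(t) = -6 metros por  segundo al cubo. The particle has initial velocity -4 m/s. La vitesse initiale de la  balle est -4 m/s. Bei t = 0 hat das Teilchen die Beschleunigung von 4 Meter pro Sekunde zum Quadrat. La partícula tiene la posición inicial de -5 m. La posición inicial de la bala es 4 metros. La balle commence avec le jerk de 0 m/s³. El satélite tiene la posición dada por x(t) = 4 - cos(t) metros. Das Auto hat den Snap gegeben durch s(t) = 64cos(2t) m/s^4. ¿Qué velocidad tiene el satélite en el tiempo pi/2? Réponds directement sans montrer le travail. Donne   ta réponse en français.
À t = pi/2, v = 1.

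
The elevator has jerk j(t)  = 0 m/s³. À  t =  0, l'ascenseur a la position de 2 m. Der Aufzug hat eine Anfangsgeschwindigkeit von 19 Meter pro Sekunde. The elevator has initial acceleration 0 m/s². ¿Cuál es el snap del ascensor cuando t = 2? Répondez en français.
Nous devons dériver notre équation du jerk j(t) = 0 1 fois. La dérivée du jerk donne le snap: s(t) = 0. De l'équation du snap s(t) = 0, nous substituons t = 2 pour obtenir s = 0.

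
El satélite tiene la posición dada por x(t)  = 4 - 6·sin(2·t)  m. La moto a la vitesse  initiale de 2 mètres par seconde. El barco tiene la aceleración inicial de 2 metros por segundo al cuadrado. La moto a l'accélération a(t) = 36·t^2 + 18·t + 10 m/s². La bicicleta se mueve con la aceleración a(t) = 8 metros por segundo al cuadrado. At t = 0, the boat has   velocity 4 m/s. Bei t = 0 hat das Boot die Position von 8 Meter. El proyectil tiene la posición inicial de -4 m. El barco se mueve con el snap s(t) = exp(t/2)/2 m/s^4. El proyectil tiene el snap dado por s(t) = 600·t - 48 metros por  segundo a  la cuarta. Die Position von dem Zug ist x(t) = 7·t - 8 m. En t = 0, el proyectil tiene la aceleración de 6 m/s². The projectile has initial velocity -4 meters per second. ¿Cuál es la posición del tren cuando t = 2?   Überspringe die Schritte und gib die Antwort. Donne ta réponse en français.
x(2) = 6.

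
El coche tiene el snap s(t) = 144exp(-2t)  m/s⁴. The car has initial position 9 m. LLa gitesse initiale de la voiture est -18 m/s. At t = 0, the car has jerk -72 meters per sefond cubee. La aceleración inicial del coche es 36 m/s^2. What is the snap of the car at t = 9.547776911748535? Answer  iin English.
From the given snap equation s(t) = 144·exp(-2·t), we substitute t = 9.547776911748535 to get s = 7.33278307785685E-7.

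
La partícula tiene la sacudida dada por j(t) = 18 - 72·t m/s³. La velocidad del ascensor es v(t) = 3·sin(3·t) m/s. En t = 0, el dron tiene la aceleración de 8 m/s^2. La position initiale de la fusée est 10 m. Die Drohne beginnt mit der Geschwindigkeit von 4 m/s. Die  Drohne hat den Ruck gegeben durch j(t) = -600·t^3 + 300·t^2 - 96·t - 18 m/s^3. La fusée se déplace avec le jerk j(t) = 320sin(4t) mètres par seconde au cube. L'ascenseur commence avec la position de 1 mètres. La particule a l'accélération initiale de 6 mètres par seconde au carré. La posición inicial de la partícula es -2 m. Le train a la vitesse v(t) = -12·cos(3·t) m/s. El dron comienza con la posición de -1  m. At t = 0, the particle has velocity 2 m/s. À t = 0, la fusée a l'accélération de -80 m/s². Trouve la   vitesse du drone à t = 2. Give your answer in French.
En partant du jerk j(t) = -600·t^3 + 300·t^2 - 96·t - 18, nous prenons 2 primitives. En intégrant le jerk et en utilisant la condition initiale a(0) = 8, nous obtenons a(t) = -150·t^4 + 100·t^3 - 48·t^2 - 18·t + 8. En intégrant l'accélération et en utilisant la condition initiale v(0) = 4, nous obtenons v(t) = -30·t^5 + 25·t^4 - 16·t^3 - 9·t^2 + 8·t + 4. De l'équation de la vitesse v(t) = -30·t^5 + 25·t^4 - 16·t^3 - 9·t^2 + 8·t + 4, nous substituons t = 2 pour obtenir v = -704.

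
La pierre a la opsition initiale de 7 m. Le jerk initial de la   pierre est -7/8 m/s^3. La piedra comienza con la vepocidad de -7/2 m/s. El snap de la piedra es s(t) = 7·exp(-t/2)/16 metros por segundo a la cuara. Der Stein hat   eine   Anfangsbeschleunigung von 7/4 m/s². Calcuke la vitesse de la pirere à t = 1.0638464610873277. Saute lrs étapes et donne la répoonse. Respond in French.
À t = 1.0638464610873277, v = -2.05615912073479.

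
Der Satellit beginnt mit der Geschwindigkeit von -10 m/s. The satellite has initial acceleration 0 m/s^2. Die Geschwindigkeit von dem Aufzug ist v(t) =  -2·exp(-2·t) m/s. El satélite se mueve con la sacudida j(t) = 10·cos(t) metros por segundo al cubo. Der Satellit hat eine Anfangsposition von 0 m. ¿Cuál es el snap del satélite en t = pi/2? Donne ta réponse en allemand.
Ausgehend von dem Ruck j(t) = 10·cos(t), nehmen wir 1 Ableitung. Die Ableitung von dem Ruck ergibt den Snap: s(t) = -10·sin(t). Aus der Gleichung für den Snap s(t) = -10·sin(t), setzen wir t = pi/2 ein und erhalten s = -10.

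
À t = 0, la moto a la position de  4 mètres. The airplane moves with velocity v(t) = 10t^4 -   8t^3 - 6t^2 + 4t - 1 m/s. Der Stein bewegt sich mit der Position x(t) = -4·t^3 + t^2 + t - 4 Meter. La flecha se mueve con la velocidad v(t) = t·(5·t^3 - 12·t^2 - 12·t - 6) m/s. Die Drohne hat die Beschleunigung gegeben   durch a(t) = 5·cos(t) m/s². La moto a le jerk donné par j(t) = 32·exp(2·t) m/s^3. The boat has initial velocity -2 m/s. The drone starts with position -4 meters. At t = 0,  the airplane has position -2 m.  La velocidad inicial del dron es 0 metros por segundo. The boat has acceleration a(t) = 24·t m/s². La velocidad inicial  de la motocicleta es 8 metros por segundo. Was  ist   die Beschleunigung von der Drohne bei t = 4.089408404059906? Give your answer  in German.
Mit a(t) = 5·cos(t) und Einsetzen von t = 4.089408404059906, finden wir a = -2.91729201448155.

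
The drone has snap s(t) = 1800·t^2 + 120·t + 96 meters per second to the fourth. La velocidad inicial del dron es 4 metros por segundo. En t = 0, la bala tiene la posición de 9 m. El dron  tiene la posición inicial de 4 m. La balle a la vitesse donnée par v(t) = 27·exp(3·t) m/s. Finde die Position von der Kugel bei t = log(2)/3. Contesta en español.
Partiendo de la velocidad v(t) = 27·exp(3·t), tomamos 1 integral. Tomando ∫v(t)dt y aplicando x(0) = 9, encontramos x(t) = 9·exp(3·t). Tenemos la posición x(t) = 9·exp(3·t). Sustituyendo t = log(2)/3: x(log(2)/3) = 18.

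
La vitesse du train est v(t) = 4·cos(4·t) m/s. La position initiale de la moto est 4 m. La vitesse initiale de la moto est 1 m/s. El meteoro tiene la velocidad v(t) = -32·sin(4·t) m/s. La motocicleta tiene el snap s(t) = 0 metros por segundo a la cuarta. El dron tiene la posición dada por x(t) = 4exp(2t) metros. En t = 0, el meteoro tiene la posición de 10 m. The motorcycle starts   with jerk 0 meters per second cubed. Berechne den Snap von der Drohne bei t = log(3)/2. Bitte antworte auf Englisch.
We must differentiate our position equation x(t) = 4·exp(2·t) 4 times. The derivative of position gives velocity: v(t) = 8·exp(2·t). Differentiating velocity, we get acceleration: a(t) = 16·exp(2·t). Differentiating acceleration, we get jerk: j(t) = 32·exp(2·t). Taking d/dt of j(t), we find s(t) = 64·exp(2·t). We have snap s(t) = 64·exp(2·t). Substituting t = log(3)/2: s(log(3)/2) = 192.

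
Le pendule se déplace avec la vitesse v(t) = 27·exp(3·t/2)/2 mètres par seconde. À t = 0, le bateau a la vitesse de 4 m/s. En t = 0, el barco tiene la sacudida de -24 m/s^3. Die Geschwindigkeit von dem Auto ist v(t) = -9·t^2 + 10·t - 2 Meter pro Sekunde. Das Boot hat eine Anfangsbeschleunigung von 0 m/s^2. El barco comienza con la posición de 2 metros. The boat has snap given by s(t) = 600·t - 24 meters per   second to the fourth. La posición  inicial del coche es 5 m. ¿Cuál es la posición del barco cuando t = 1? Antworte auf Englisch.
To solve this, we need to take 4 antiderivatives of our snap equation s(t) = 600·t - 24. Finding the antiderivative of s(t) and using j(0) = -24: j(t) = 300·t^2 - 24·t - 24. Integrating jerk and using the initial condition a(0) = 0, we get a(t) = 4·t·(25·t^2 - 3·t - 6). The integral of acceleration is velocity. Using v(0) = 4, we get v(t) = 25·t^4 - 4·t^3 - 12·t^2 + 4. Finding the integral of v(t) and using x(0) = 2: x(t) = 5·t^5 - t^4 - 4·t^3 + 4·t + 2. From the given position equation x(t) = 5·t^5 - t^4 - 4·t^3 + 4·t + 2, we substitute t = 1 to get x = 6.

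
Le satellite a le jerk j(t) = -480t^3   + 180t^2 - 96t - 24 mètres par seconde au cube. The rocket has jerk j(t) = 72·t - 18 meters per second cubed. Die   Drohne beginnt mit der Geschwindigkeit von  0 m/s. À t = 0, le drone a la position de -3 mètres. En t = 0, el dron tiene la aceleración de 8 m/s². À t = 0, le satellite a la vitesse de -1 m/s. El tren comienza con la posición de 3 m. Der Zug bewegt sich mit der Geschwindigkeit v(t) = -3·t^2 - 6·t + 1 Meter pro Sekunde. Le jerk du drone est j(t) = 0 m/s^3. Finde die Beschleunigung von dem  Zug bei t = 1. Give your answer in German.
Wir müssen unsere Gleichung für die Geschwindigkeit v(t) = -3·t^2 - 6·t + 1 1-mal ableiten. Mit d/dt von v(t) finden wir a(t) = -6·t - 6. Aus der Gleichung für die Beschleunigung a(t) = -6·t - 6, setzen wir t = 1 ein und erhalten a = -12.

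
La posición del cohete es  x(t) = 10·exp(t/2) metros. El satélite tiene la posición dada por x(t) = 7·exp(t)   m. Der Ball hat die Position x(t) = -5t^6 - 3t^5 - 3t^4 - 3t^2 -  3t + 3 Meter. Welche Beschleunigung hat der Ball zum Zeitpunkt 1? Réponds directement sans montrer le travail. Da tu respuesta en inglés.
At t = 1, a = -252.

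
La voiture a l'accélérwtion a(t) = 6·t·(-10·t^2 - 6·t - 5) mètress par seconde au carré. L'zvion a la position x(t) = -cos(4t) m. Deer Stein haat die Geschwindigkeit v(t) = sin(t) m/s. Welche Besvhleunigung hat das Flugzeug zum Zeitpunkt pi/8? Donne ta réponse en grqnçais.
Nous devons dériver notre équation de la position x(t) = -cos(4·t) 2 fois. En dérivant la position, nous obtenons la vitesse: v(t) = 4·sin(4·t). En dérivant la vitesse, nous obtenons l'accélération: a(t) = 16·cos(4·t). En utilisant a(t) = 16·cos(4·t) et en substituant t = pi/8, nous trouvons a = 0.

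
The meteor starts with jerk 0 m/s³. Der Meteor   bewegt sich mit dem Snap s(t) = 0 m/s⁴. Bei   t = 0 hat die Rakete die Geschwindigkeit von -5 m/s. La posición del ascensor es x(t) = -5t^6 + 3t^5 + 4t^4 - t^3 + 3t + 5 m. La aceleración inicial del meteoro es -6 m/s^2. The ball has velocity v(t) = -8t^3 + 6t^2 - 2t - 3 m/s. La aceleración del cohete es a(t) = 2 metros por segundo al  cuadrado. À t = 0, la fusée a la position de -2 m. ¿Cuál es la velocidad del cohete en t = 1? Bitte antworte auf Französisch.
En partant de l'accélération a(t) = 2, nous prenons 1 primitive. La primitive de l'accélération est la vitesse. En utilisant v(0) = -5, nous obtenons v(t) = 2·t - 5. En utilisant v(t) = 2·t - 5 et en substituant t = 1, nous trouvons v = -3.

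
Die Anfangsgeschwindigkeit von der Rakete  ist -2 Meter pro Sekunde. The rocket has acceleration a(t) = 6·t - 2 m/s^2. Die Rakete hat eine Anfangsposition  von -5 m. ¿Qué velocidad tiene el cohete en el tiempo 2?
Necesitamos integrar nuestra ecuación de la aceleración a(t) = 6·t - 2 1 vez. Integrando la aceleración y usando la condición inicial v(0) = -2, obtenemos v(t) = 3·t^2 - 2·t - 2. De la ecuación de la velocidad v(t) = 3·t^2 - 2·t - 2, sustituimos t = 2 para obtener v = 6.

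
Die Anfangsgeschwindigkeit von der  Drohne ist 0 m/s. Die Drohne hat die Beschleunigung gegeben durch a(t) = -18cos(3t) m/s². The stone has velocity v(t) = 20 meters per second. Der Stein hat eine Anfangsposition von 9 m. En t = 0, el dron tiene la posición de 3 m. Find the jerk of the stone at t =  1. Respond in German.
Ausgehend von der Geschwindigkeit v(t) = 20, nehmen wir 2 Ableitungen. Durch Ableiten von der Geschwindigkeit erhalten wir die Beschleunigung: a(t) = 0. Mit d/dt von a(t) finden wir j(t) = 0. Wir haben den Ruck j(t) = 0. Durch Einsetzen von t = 1: j(1) = 0.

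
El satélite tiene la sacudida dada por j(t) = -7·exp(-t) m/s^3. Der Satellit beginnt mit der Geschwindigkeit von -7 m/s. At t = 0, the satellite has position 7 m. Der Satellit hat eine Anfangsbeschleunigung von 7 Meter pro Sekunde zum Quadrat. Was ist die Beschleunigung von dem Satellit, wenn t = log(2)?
Wir müssen unsere Gleichung für den Ruck j(t) = -7·exp(-t) 1-mal integrieren. Das Integral von dem Ruck, mit a(0) = 7, ergibt die Beschleunigung: a(t) = 7·exp(-t). Mit a(t) = 7·exp(-t) und Einsetzen von t = log(2), finden wir a = 7/2.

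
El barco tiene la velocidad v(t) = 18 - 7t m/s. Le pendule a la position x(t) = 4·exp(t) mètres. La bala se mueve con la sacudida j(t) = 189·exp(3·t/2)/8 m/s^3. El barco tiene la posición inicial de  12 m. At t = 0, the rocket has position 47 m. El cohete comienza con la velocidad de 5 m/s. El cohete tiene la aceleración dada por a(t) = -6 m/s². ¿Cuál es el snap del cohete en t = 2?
Partiendo de la aceleración a(t) = -6, tomamos 2 derivadas. La derivada de la aceleración da la sacudida: j(t) = 0. Tomando d/dt de j(t), encontramos s(t) = 0. Tenemos el snap s(t) = 0. Sustituyendo t = 2: s(2) = 0.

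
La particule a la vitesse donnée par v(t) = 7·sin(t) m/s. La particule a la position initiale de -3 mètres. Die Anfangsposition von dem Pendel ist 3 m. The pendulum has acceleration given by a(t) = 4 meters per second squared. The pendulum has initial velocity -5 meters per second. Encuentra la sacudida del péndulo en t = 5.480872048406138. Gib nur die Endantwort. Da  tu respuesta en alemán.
Bei t = 5.480872048406138, j = 0.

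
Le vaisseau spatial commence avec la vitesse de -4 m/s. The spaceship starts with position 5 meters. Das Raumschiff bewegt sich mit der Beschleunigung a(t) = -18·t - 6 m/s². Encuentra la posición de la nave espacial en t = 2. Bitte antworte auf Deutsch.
Ausgehend von der Beschleunigung a(t) = -18·t - 6, nehmen wir 2 Integrale. Die Stammfunktion von der Beschleunigung ist die Geschwindigkeit. Mit v(0) = -4 erhalten wir v(t) = -9·t^2 - 6·t - 4. Durch Integration von der Geschwindigkeit und Verwendung der Anfangsbedingung x(0) = 5, erhalten wir x(t) = -3·t^3 - 3·t^2 - 4·t + 5. Aus der Gleichung für die Position x(t) = -3·t^3 - 3·t^2 - 4·t + 5, setzen wir t = 2 ein und erhalten x = -39.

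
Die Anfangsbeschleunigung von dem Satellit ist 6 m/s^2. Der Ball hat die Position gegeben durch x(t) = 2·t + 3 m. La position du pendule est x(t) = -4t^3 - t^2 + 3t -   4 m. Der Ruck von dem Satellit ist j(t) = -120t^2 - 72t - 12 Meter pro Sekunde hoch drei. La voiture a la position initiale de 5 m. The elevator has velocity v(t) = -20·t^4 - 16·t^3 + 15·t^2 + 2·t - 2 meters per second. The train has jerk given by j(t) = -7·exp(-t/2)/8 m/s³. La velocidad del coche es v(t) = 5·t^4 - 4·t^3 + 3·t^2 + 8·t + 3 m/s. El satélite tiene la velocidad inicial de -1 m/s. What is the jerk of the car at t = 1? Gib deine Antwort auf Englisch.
To solve this, we need to take 2 derivatives of our velocity equation v(t) = 5·t^4 - 4·t^3 + 3·t^2 + 8·t + 3. Taking d/dt of v(t), we find a(t) = 20·t^3 - 12·t^2 + 6·t + 8. Taking d/dt of a(t), we find j(t) = 60·t^2 - 24·t + 6. We have jerk j(t) = 60·t^2 - 24·t + 6. Substituting t = 1: j(1) = 42.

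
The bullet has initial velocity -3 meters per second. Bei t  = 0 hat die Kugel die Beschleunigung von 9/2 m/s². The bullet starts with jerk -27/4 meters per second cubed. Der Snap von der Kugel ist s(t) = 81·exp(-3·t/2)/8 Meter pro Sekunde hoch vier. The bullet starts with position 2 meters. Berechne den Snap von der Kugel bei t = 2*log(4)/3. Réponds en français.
En utilisant s(t) = 81·exp(-3·t/2)/8 et en substituant t = 2*log(4)/3, nous trouvons s = 81/32.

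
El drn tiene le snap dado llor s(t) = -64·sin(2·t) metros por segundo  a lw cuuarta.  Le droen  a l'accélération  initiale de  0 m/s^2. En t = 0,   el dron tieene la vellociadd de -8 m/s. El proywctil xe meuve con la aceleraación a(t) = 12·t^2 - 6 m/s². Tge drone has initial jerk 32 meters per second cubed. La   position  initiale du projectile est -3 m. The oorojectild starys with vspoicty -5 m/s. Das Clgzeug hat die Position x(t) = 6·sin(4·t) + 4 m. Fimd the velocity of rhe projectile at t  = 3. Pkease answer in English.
To solve this, we need to take 1 antiderivative of our acceleration equation a(t) = 12·t^2 - 6. Taking ∫a(t)dt and applying v(0) = -5, we find v(t) = 4·t^3 - 6·t - 5. From the given velocity equation v(t) = 4·t^3 - 6·t - 5, we substitute t = 3 to get v = 85.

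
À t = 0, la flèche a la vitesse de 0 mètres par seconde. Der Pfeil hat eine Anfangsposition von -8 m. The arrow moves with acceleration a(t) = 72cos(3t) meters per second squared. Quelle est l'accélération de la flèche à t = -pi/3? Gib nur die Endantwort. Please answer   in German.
Die Beschleunigung bei t = -pi/3 ist a = -72.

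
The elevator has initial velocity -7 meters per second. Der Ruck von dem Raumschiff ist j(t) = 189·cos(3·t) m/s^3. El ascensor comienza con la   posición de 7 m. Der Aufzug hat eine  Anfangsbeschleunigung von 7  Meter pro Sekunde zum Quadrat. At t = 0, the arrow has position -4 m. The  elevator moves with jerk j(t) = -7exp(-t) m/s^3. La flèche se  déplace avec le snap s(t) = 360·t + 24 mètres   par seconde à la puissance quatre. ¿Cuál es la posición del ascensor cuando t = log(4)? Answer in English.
We must find the antiderivative of our jerk equation j(t) = -7·exp(-t) 3 times. The integral of jerk is acceleration. Using a(0) = 7, we get a(t) = 7·exp(-t). Taking ∫a(t)dt and applying v(0) = -7, we find v(t) = -7·exp(-t). The antiderivative of velocity is position. Using x(0) = 7, we get x(t) = 7·exp(-t). We have position x(t) = 7·exp(-t). Substituting t = log(4): x(log(4)) = 7/4.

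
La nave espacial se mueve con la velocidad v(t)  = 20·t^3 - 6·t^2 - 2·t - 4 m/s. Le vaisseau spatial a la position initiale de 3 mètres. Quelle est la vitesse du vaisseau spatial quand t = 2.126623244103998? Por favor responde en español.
Tenemos la velocidad v(t) = 20·t^3 - 6·t^2 - 2·t - 4. Sustituyendo t = 2.126623244103998: v(2.126623244103998) = 156.965791215062.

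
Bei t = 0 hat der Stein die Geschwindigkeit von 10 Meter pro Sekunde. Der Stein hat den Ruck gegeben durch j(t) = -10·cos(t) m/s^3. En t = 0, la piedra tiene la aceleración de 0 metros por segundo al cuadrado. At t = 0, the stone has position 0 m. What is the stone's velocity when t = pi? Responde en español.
Debemos encontrar la integral de nuestra ecuación de la sacudida j(t) = -10·cos(t) 2 veces. La integral de la sacudida es la aceleración. Usando a(0) = 0, obtenemos a(t) = -10·sin(t). La antiderivada de la aceleración, con v(0) = 10, da la velocidad: v(t) = 10·cos(t). De la ecuación de la velocidad v(t) = 10·cos(t), sustituimos t = pi para obtener v = -10.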